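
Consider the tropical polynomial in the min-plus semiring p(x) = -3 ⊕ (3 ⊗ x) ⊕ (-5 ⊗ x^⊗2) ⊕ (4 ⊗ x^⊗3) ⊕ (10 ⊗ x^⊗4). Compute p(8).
p(8) = -3

A tropical monomial a ⊗ x^⊗i evaluates to a + i · x. Evaluating each term at x = 8:
  Term 0 contributes -3 + 0 · 8 = -3
  Term 1 contributes 3 + 1 · 8 = 11
  Term 2 contributes -5 + 2 · 8 = 11
  Term 3 contributes 4 + 3 · 8 = 28
  Term 4 contributes 10 + 4 · 8 = 42
p(8) = ⊕ of these = min[-3, 11, 11, 28, 42] = -3.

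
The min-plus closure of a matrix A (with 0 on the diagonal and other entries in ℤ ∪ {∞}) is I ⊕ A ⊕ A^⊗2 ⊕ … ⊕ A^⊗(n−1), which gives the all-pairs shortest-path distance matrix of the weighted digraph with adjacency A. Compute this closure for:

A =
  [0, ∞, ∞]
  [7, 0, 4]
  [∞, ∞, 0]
Closure =
  [0, ∞, ∞]
  [7, 0, 4]
  [∞, ∞, 0]

This is the Floyd-Warshall all-pairs shortest-path computation. For each intermediate vertex k = 0, 1, …, 2, update dist[i][j] ← min(dist[i][j], dist[i][k] + dist[k][j]). The final matrix gives, for each (i, j), the minimum total weight of any directed path from i to j (possibly empty when i = j).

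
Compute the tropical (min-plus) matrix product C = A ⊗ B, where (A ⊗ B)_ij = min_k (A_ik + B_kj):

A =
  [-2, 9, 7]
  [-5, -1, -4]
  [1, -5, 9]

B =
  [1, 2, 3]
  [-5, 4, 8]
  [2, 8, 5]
A ⊗ B =
  [-1, 0, 1]
  [-6, -3, -2]
  [-10, -1, 3]

Apply the min-plus product entry-by-entry:
  C[0][0] = min over k of (A[0][0] + B[0][0] = -2 + 1 = -1, A[0][1] + B[1][0] = 9 + -5 = 4, A[0][2] + B[2][0] = 7 + 2 = 9) = -1 (attained at k = 0)
  C[0][1] = min over k of (A[0][0] + B[0][1] = -2 + 2 = 0, A[0][1] + B[1][1] = 9 + 4 = 13, A[0][2] + B[2][1] = 7 + 8 = 15) = 0 (attained at k = 0)
  C[0][2] = min over k of (A[0][0] + B[0][2] = -2 + 3 = 1, A[0][1] + B[1][2] = 9 + 8 = 17, A[0][2] + B[2][2] = 7 + 5 = 12) = 1 (attained at k = 0)
  C[1][0] = min over k of (A[1][0] + B[0][0] = -5 + 1 = -4, A[1][1] + B[1][0] = -1 + -5 = -6, A[1][2] + B[2][0] = -4 + 2 = -2) = -6 (attained at k = 1)
  C[1][1] = min over k of (A[1][0] + B[0][1] = -5 + 2 = -3, A[1][1] + B[1][1] = -1 + 4 = 3, A[1][2] + B[2][1] = -4 + 8 = 4) = -3 (attained at k = 0)
  C[1][2] = min over k of (A[1][0] + B[0][2] = -5 + 3 = -2, A[1][1] + B[1][2] = -1 + 8 = 7, A[1][2] + B[2][2] = -4 + 5 = 1) = -2 (attained at k = 0)
  C[2][0] = min over k of (A[2][0] + B[0][0] = 1 + 1 = 2, A[2][1] + B[1][0] = -5 + -5 = -10, A[2][2] + B[2][0] = 9 + 2 = 11) = -10 (attained at k = 1)
  C[2][1] = min over k of (A[2][0] + B[0][1] = 1 + 2 = 3, A[2][1] + B[1][1] = -5 + 4 = -1, A[2][2] + B[2][1] = 9 + 8 = 17) = -1 (attained at k = 1)
  C[2][2] = min over k of (A[2][0] + B[0][2] = 1 + 3 = 4, A[2][1] + B[1][2] = -5 + 8 = 3, A[2][2] + B[2][2] = 9 + 5 = 14) = 3 (attained at k = 1)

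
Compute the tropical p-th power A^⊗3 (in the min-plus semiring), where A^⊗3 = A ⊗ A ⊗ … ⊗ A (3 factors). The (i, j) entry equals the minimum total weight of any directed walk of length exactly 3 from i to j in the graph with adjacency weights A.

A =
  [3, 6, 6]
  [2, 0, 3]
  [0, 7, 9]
A^⊗3 =
  [8, 6, 9]
  [2, 0, 3]
  [6, 6, 9]

Each entry (A^⊗3)_ij equals the minimum over all length-3 walks i = v_0 → v_1 → … → v_3 = j of Σ_t A[v_t][v_{t+1}]. For example, for (i, j) = (0, 2) we minimise over 9 possible intermediate vertex sequences; the minimum is 9, attained along the walk 0 → 1 → 1 → 2.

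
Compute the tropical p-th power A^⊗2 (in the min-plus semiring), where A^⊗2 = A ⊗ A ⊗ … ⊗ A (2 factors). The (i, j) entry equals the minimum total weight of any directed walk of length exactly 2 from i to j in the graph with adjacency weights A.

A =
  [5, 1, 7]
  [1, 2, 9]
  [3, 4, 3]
A^⊗2 =
  [2, 3, 10]
  [3, 2, 8]
  [5, 4, 6]

Each entry (A^⊗2)_ij equals the minimum over all length-2 walks i = v_0 → v_1 → … → v_2 = j of Σ_t A[v_t][v_{t+1}]. For example, for (i, j) = (0, 2) we minimise over 3 possible intermediate vertex sequences; the minimum is 10, attained along the walk 0 → 1 → 2.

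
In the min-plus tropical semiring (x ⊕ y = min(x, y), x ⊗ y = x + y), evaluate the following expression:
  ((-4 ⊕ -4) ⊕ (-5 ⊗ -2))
((-4 ⊕ -4) ⊕ (-5 ⊗ -2)) = -7

Expand innermost to outermost. Recall ⊕ takes the minimum of its arguments and ⊗ takes their sum. Working out the expression ((-4 ⊕ -4) ⊕ (-5 ⊗ -2)) gives -7.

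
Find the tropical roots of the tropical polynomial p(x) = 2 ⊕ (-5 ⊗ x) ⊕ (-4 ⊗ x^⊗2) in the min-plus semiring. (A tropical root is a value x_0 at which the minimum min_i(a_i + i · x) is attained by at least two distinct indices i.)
Roots: {-1, 7}

Each tropical root is a break point of the lower envelope of the lines y = a_i + i · x (there are 3 lines, with slopes 0, 1, ..., 2). Only the lines that attain the minimum somewhere contribute to roots; other lines are dominated. Here the surviving (envelope) indices are i = 2, i = 1, i = 0.
Intersections between consecutive envelope lines give the roots: for adjacent envelope indices i < j the intersection is x = (a_i − a_j) / (j − i). Reading off the sorted break points: {-1, 7}.
Verification: at each break x_0, at least two indices attain the minimum of min_i(a_i + i · x_0).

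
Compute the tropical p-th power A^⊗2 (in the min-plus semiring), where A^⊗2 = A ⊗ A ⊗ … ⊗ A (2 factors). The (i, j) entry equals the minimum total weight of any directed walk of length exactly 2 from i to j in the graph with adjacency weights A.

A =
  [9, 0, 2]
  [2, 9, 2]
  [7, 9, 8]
A^⊗2 =
  [2, 9, 2]
  [9, 2, 4]
  [11, 7, 9]

Each entry (A^⊗2)_ij equals the minimum over all length-2 walks i = v_0 → v_1 → … → v_2 = j of Σ_t A[v_t][v_{t+1}]. For example, for (i, j) = (0, 2) we minimise over 3 possible intermediate vertex sequences; the minimum is 2, attained along the walk 0 → 1 → 2.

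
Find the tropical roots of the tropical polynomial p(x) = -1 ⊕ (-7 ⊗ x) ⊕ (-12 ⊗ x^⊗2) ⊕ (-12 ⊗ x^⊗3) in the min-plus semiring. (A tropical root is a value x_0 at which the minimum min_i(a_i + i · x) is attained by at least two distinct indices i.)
Roots: {0, 5, 6}

Each tropical root is a break point of the lower envelope of the lines y = a_i + i · x (there are 4 lines, with slopes 0, 1, ..., 3). Only the lines that attain the minimum somewhere contribute to roots; other lines are dominated. Here the surviving (envelope) indices are i = 3, i = 2, i = 1, i = 0.
Intersections between consecutive envelope lines give the roots: for adjacent envelope indices i < j the intersection is x = (a_i − a_j) / (j − i). Reading off the sorted break points: {0, 5, 6}.
Verification: at each break x_0, at least two indices attain the minimum of min_i(a_i + i · x_0).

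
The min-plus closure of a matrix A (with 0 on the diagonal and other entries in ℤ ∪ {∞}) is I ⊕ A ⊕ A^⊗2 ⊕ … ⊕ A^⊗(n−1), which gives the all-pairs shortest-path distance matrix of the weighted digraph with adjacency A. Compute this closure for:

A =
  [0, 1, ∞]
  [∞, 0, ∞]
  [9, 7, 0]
Closure =
  [0, 1, ∞]
  [∞, 0, ∞]
  [9, 7, 0]

This is the Floyd-Warshall all-pairs shortest-path computation. For each intermediate vertex k = 0, 1, …, 2, update dist[i][j] ← min(dist[i][j], dist[i][k] + dist[k][j]). The final matrix gives, for each (i, j), the minimum total weight of any directed path from i to j (possibly empty when i = j).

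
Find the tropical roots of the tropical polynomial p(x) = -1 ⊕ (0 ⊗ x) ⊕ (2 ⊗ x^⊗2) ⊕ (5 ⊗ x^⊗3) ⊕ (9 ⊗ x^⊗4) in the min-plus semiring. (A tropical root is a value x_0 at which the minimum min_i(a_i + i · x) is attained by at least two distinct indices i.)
Roots: {-4, -3, -2, -1}

Each tropical root is a break point of the lower envelope of the lines y = a_i + i · x (there are 5 lines, with slopes 0, 1, ..., 4). Only the lines that attain the minimum somewhere contribute to roots; other lines are dominated. Here the surviving (envelope) indices are i = 4, i = 3, i = 2, i = 1, i = 0.
Intersections between consecutive envelope lines give the roots: for adjacent envelope indices i < j the intersection is x = (a_i − a_j) / (j − i). Reading off the sorted break points: {-4, -3, -2, -1}.
Verification: at each break x_0, at least two indices attain the minimum of min_i(a_i + i · x_0).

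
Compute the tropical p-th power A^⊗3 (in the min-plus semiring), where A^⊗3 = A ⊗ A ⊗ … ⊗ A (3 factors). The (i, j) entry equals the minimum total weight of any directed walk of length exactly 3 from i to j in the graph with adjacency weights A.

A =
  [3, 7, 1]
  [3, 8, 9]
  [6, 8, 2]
A^⊗3 =
  [9, 11, 5]
  [9, 12, 6]
  [10, 12, 6]

Each entry (A^⊗3)_ij equals the minimum over all length-3 walks i = v_0 → v_1 → … → v_3 = j of Σ_t A[v_t][v_{t+1}]. For example, for (i, j) = (0, 2) we minimise over 9 possible intermediate vertex sequences; the minimum is 5, attained along the walk 0 → 2 → 2 → 2.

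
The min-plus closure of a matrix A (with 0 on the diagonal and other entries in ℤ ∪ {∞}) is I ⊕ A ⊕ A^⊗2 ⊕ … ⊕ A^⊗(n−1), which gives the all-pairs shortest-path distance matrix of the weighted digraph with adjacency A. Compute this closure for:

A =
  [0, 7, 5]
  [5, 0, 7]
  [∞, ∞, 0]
Closure =
  [0, 7, 5]
  [5, 0, 7]
  [∞, ∞, 0]

This is the Floyd-Warshall all-pairs shortest-path computation. For each intermediate vertex k = 0, 1, …, 2, update dist[i][j] ← min(dist[i][j], dist[i][k] + dist[k][j]). The final matrix gives, for each (i, j), the minimum total weight of any directed path from i to j (possibly empty when i = j).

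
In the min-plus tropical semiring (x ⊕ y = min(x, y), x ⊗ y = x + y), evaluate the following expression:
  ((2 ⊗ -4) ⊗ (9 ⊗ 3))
((2 ⊗ -4) ⊗ (9 ⊗ 3)) = 10

Expand innermost to outermost. Recall ⊕ takes the minimum of its arguments and ⊗ takes their sum. Working out the expression ((2 ⊗ -4) ⊗ (9 ⊗ 3)) gives 10.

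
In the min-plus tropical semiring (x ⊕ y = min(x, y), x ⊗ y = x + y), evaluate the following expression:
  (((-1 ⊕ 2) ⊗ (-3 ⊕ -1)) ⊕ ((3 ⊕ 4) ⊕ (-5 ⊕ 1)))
(((-1 ⊕ 2) ⊗ (-3 ⊕ -1)) ⊕ ((3 ⊕ 4) ⊕ (-5 ⊕ 1))) = -5

Expand innermost to outermost. Recall ⊕ takes the minimum of its arguments and ⊗ takes their sum. Working out the expression (((-1 ⊕ 2) ⊗ (-3 ⊕ -1)) ⊕ ((3 ⊕ 4) ⊕ (-5 ⊕ 1))) gives -5.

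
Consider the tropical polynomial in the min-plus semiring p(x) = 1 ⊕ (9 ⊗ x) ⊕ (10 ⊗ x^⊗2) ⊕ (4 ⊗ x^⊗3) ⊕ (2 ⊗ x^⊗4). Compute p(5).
p(5) = 1

A tropical monomial a ⊗ x^⊗i evaluates to a + i · x. Evaluating each term at x = 5:
  Term 0 contributes 1 + 0 · 5 = 1
  Term 1 contributes 9 + 1 · 5 = 14
  Term 2 contributes 10 + 2 · 5 = 20
  Term 3 contributes 4 + 3 · 5 = 19
  Term 4 contributes 2 + 4 · 5 = 22
p(5) = ⊕ of these = min[1, 14, 20, 19, 22] = 1.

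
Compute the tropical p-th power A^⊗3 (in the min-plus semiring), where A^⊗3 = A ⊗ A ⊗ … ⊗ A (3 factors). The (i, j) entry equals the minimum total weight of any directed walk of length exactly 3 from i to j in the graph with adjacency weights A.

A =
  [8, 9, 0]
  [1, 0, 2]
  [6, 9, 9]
A^⊗3 =
  [10, 9, 6]
  [1, 0, 1]
  [10, 9, 10]

Each entry (A^⊗3)_ij equals the minimum over all length-3 walks i = v_0 → v_1 → … → v_3 = j of Σ_t A[v_t][v_{t+1}]. For example, for (i, j) = (0, 2) we minimise over 9 possible intermediate vertex sequences; the minimum is 6, attained along the walk 0 → 2 → 0 → 2.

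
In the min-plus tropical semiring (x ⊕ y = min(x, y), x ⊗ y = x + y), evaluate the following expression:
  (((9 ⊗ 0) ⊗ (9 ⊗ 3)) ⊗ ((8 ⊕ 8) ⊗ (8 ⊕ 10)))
(((9 ⊗ 0) ⊗ (9 ⊗ 3)) ⊗ ((8 ⊕ 8) ⊗ (8 ⊕ 10))) = 37

Expand innermost to outermost. Recall ⊕ takes the minimum of its arguments and ⊗ takes their sum. Working out the expression (((9 ⊗ 0) ⊗ (9 ⊗ 3)) ⊗ ((8 ⊕ 8) ⊗ (8 ⊕ 10))) gives 37.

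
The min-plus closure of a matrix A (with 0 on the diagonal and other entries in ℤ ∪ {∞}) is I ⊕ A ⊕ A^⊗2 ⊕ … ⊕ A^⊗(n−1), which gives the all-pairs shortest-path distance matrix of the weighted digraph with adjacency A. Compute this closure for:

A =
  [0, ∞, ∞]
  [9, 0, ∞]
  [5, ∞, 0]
Closure =
  [0, ∞, ∞]
  [9, 0, ∞]
  [5, ∞, 0]

This is the Floyd-Warshall all-pairs shortest-path computation. For each intermediate vertex k = 0, 1, …, 2, update dist[i][j] ← min(dist[i][j], dist[i][k] + dist[k][j]). The final matrix gives, for each (i, j), the minimum total weight of any directed path from i to j (possibly empty when i = j).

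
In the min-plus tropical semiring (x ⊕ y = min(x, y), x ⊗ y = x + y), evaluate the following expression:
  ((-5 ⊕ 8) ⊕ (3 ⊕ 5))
((-5 ⊕ 8) ⊕ (3 ⊕ 5)) = -5

Expand innermost to outermost. Recall ⊕ takes the minimum of its arguments and ⊗ takes their sum. Working out the expression ((-5 ⊕ 8) ⊕ (3 ⊕ 5)) gives -5.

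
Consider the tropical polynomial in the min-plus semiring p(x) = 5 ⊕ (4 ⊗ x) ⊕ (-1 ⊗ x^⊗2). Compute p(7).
p(7) = 5

A tropical monomial a ⊗ x^⊗i evaluates to a + i · x. Evaluating each term at x = 7:
  Term 0 contributes 5 + 0 · 7 = 5
  Term 1 contributes 4 + 1 · 7 = 11
  Term 2 contributes -1 + 2 · 7 = 13
p(7) = ⊕ of these = min[5, 11, 13] = 5.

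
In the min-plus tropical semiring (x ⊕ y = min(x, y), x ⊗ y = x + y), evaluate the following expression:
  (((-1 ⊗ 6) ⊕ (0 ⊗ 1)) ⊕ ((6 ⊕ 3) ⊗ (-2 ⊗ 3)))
(((-1 ⊗ 6) ⊕ (0 ⊗ 1)) ⊕ ((6 ⊕ 3) ⊗ (-2 ⊗ 3))) = 1

Expand innermost to outermost. Recall ⊕ takes the minimum of its arguments and ⊗ takes their sum. Working out the expression (((-1 ⊗ 6) ⊕ (0 ⊗ 1)) ⊕ ((6 ⊕ 3) ⊗ (-2 ⊗ 3))) gives 1.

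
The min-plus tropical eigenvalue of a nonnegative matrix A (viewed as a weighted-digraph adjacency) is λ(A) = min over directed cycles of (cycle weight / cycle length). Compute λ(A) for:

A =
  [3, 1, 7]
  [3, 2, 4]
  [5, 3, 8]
λ(A) = 2

Enumerate directed cycles and compute their means (weight / length). Sample:
  cycle 0 → 0: weight = 3, length = 1, mean = 3/1 ≈ 3.000
  cycle 1 → 1: weight = 2, length = 1, mean = 2/1 ≈ 2.000
  cycle 2 → 2: weight = 8, length = 1, mean = 8/1 ≈ 8.000
  cycle 0 → 1 → 0: weight = 4, length = 2, mean = 4/2 ≈ 2.000
  cycle 0 → 2 → 0: weight = 12, length = 2, mean = 12/2 ≈ 6.000
  cycle 1 → 0 → 1: weight = 4, length = 2, mean = 4/2 ≈ 2.000
Minimum mean = 2.000, attained e.g. along the cycle 1 → 1 with weight 2 and length 1. So λ(A) = 2/1 = 2.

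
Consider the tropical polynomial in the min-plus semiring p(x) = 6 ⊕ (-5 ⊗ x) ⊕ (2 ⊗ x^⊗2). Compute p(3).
p(3) = -2

A tropical monomial a ⊗ x^⊗i evaluates to a + i · x. Evaluating each term at x = 3:
  Term 0 contributes 6 + 0 · 3 = 6
  Term 1 contributes -5 + 1 · 3 = -2
  Term 2 contributes 2 + 2 · 3 = 8
p(3) = ⊕ of these = min[6, -2, 8] = -2.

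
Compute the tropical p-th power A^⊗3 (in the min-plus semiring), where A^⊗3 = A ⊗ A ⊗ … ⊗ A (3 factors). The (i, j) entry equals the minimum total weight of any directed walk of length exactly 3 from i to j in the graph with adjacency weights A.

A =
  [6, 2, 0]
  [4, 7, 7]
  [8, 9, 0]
A^⊗3 =
  [8, 8, 0]
  [10, 12, 4]
  [8, 9, 0]

Each entry (A^⊗3)_ij equals the minimum over all length-3 walks i = v_0 → v_1 → … → v_3 = j of Σ_t A[v_t][v_{t+1}]. For example, for (i, j) = (0, 2) we minimise over 9 possible intermediate vertex sequences; the minimum is 0, attained along the walk 0 → 2 → 2 → 2.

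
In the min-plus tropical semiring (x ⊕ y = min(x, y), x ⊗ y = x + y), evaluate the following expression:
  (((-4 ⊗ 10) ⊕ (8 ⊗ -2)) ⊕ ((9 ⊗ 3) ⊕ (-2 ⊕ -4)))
(((-4 ⊗ 10) ⊕ (8 ⊗ -2)) ⊕ ((9 ⊗ 3) ⊕ (-2 ⊕ -4))) = -4

Expand innermost to outermost. Recall ⊕ takes the minimum of its arguments and ⊗ takes their sum. Working out the expression (((-4 ⊗ 10) ⊕ (8 ⊗ -2)) ⊕ ((9 ⊗ 3) ⊕ (-2 ⊕ -4))) gives -4.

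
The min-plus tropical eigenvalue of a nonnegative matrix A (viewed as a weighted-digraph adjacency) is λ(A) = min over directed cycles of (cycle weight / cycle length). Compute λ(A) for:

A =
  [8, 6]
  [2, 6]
λ(A) = 4

Enumerate directed cycles and compute their means (weight / length). Sample:
  cycle 0 → 0: weight = 8, length = 1, mean = 8/1 ≈ 8.000
  cycle 1 → 1: weight = 6, length = 1, mean = 6/1 ≈ 6.000
  cycle 0 → 1 → 0: weight = 8, length = 2, mean = 8/2 ≈ 4.000
  cycle 1 → 0 → 1: weight = 8, length = 2, mean = 8/2 ≈ 4.000
Minimum mean = 4.000, attained e.g. along the cycle 0 → 1 → 0 with weight 8 and length 2. So λ(A) = 8/2 = 4.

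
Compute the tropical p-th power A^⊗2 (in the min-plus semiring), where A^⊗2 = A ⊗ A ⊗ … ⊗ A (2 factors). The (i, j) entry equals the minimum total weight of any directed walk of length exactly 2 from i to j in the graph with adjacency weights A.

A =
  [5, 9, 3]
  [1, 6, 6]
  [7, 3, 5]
A^⊗2 =
  [10, 6, 8]
  [6, 9, 4]
  [4, 8, 9]

Each entry (A^⊗2)_ij equals the minimum over all length-2 walks i = v_0 → v_1 → … → v_2 = j of Σ_t A[v_t][v_{t+1}]. For example, for (i, j) = (0, 2) we minimise over 3 possible intermediate vertex sequences; the minimum is 8, attained along the walk 0 → 0 → 2.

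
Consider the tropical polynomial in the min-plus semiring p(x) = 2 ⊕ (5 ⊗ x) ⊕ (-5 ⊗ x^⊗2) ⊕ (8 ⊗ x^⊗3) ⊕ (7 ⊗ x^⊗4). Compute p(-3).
p(-3) = -11

A tropical monomial a ⊗ x^⊗i evaluates to a + i · x. Evaluating each term at x = -3:
  Term 0 contributes 2 + 0 · -3 = 2
  Term 1 contributes 5 + 1 · -3 = 2
  Term 2 contributes -5 + 2 · -3 = -11
  Term 3 contributes 8 + 3 · -3 = -1
  Term 4 contributes 7 + 4 · -3 = -5
p(-3) = ⊕ of these = min[2, 2, -11, -1, -5] = -11.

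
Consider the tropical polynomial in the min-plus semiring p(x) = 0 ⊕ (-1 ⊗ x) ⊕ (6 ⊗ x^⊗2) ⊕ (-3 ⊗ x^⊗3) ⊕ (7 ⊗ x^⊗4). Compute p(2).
p(2) = 0

A tropical monomial a ⊗ x^⊗i evaluates to a + i · x. Evaluating each term at x = 2:
  Term 0 contributes 0 + 0 · 2 = 0
  Term 1 contributes -1 + 1 · 2 = 1
  Term 2 contributes 6 + 2 · 2 = 10
  Term 3 contributes -3 + 3 · 2 = 3
  Term 4 contributes 7 + 4 · 2 = 15
p(2) = ⊕ of these = min[0, 1, 10, 3, 15] = 0.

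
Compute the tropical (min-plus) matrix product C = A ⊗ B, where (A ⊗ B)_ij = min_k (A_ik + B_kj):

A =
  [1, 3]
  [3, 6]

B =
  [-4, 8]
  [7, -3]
A ⊗ B =
  [-3, 0]
  [-1, 3]

Apply the min-plus product entry-by-entry:
  C[0][0] = min over k of (A[0][0] + B[0][0] = 1 + -4 = -3, A[0][1] + B[1][0] = 3 + 7 = 10) = -3 (attained at k = 0)
  C[0][1] = min over k of (A[0][0] + B[0][1] = 1 + 8 = 9, A[0][1] + B[1][1] = 3 + -3 = 0) = 0 (attained at k = 1)
  C[1][0] = min over k of (A[1][0] + B[0][0] = 3 + -4 = -1, A[1][1] + B[1][0] = 6 + 7 = 13) = -1 (attained at k = 0)
  C[1][1] = min over k of (A[1][0] + B[0][1] = 3 + 8 = 11, A[1][1] + B[1][1] = 6 + -3 = 3) = 3 (attained at k = 1)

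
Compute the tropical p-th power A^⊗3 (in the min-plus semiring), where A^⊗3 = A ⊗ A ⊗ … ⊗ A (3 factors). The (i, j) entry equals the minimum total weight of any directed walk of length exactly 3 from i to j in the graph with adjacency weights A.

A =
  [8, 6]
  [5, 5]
A^⊗3 =
  [16, 16]
  [15, 15]

Each entry (A^⊗3)_ij equals the minimum over all length-3 walks i = v_0 → v_1 → … → v_3 = j of Σ_t A[v_t][v_{t+1}]. For example, for (i, j) = (0, 1) we minimise over 4 possible intermediate vertex sequences; the minimum is 16, attained along the walk 0 → 1 → 1 → 1.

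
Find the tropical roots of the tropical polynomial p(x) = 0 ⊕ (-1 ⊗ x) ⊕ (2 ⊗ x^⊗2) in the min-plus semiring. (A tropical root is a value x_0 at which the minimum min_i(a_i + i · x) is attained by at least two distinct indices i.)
Roots: {-3, 1}

Each tropical root is a break point of the lower envelope of the lines y = a_i + i · x (there are 3 lines, with slopes 0, 1, ..., 2). Only the lines that attain the minimum somewhere contribute to roots; other lines are dominated. Here the surviving (envelope) indices are i = 2, i = 1, i = 0.
Intersections between consecutive envelope lines give the roots: for adjacent envelope indices i < j the intersection is x = (a_i − a_j) / (j − i). Reading off the sorted break points: {-3, 1}.
Verification: at each break x_0, at least two indices attain the minimum of min_i(a_i + i · x_0).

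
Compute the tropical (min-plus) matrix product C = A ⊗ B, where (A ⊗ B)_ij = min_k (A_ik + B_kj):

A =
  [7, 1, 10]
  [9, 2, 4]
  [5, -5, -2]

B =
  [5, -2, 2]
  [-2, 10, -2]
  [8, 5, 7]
A ⊗ B =
  [-1, 5, -1]
  [0, 7, 0]
  [-7, 3, -7]

Apply the min-plus product entry-by-entry:
  C[0][0] = min over k of (A[0][0] + B[0][0] = 7 + 5 = 12, A[0][1] + B[1][0] = 1 + -2 = -1, A[0][2] + B[2][0] = 10 + 8 = 18) = -1 (attained at k = 1)
  C[0][1] = min over k of (A[0][0] + B[0][1] = 7 + -2 = 5, A[0][1] + B[1][1] = 1 + 10 = 11, A[0][2] + B[2][1] = 10 + 5 = 15) = 5 (attained at k = 0)
  C[0][2] = min over k of (A[0][0] + B[0][2] = 7 + 2 = 9, A[0][1] + B[1][2] = 1 + -2 = -1, A[0][2] + B[2][2] = 10 + 7 = 17) = -1 (attained at k = 1)
  C[1][0] = min over k of (A[1][0] + B[0][0] = 9 + 5 = 14, A[1][1] + B[1][0] = 2 + -2 = 0, A[1][2] + B[2][0] = 4 + 8 = 12) = 0 (attained at k = 1)
  C[1][1] = min over k of (A[1][0] + B[0][1] = 9 + -2 = 7, A[1][1] + B[1][1] = 2 + 10 = 12, A[1][2] + B[2][1] = 4 + 5 = 9) = 7 (attained at k = 0)
  C[1][2] = min over k of (A[1][0] + B[0][2] = 9 + 2 = 11, A[1][1] + B[1][2] = 2 + -2 = 0, A[1][2] + B[2][2] = 4 + 7 = 11) = 0 (attained at k = 1)
  C[2][0] = min over k of (A[2][0] + B[0][0] = 5 + 5 = 10, A[2][1] + B[1][0] = -5 + -2 = -7, A[2][2] + B[2][0] = -2 + 8 = 6) = -7 (attained at k = 1)
  C[2][1] = min over k of (A[2][0] + B[0][1] = 5 + -2 = 3, A[2][1] + B[1][1] = -5 + 10 = 5, A[2][2] + B[2][1] = -2 + 5 = 3) = 3 (attained at k = 0)
  C[2][2] = min over k of (A[2][0] + B[0][2] = 5 + 2 = 7, A[2][1] + B[1][2] = -5 + -2 = -7, A[2][2] + B[2][2] = -2 + 7 = 5) = -7 (attained at k = 1)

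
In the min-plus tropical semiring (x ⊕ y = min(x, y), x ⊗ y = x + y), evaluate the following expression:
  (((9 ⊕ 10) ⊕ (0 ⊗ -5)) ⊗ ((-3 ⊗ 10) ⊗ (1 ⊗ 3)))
(((9 ⊕ 10) ⊕ (0 ⊗ -5)) ⊗ ((-3 ⊗ 10) ⊗ (1 ⊗ 3))) = 6

Expand innermost to outermost. Recall ⊕ takes the minimum of its arguments and ⊗ takes their sum. Working out the expression (((9 ⊕ 10) ⊕ (0 ⊗ -5)) ⊗ ((-3 ⊗ 10) ⊗ (1 ⊗ 3))) gives 6.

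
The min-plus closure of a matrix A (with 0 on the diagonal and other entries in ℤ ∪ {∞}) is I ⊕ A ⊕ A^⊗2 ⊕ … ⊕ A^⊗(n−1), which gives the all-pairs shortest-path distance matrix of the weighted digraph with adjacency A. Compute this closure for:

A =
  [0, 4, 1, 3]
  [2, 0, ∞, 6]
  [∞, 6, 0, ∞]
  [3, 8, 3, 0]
Closure =
  [0, 4, 1, 3]
  [2, 0, 3, 5]
  [8, 6, 0, 11]
  [3, 7, 3, 0]

This is the Floyd-Warshall all-pairs shortest-path computation. For each intermediate vertex k = 0, 1, …, 3, update dist[i][j] ← min(dist[i][j], dist[i][k] + dist[k][j]). The final matrix gives, for each (i, j), the minimum total weight of any directed path from i to j (possibly empty when i = j).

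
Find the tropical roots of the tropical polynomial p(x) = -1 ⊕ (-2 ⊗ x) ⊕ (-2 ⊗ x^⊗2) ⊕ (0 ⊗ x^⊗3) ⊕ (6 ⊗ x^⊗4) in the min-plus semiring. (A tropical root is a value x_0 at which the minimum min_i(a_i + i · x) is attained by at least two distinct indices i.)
Roots: {-6, -2, 0, 1}

Each tropical root is a break point of the lower envelope of the lines y = a_i + i · x (there are 5 lines, with slopes 0, 1, ..., 4). Only the lines that attain the minimum somewhere contribute to roots; other lines are dominated. Here the surviving (envelope) indices are i = 4, i = 3, i = 2, i = 1, i = 0.
Intersections between consecutive envelope lines give the roots: for adjacent envelope indices i < j the intersection is x = (a_i − a_j) / (j − i). Reading off the sorted break points: {-6, -2, 0, 1}.
Verification: at each break x_0, at least two indices attain the minimum of min_i(a_i + i · x_0).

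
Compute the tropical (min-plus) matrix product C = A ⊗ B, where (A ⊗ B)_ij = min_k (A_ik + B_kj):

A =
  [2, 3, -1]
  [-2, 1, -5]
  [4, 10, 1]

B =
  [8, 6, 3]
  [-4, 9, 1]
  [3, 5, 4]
A ⊗ B =
  [-1, 4, 3]
  [-3, 0, -1]
  [4, 6, 5]

Apply the min-plus product entry-by-entry:
  C[0][0] = min over k of (A[0][0] + B[0][0] = 2 + 8 = 10, A[0][1] + B[1][0] = 3 + -4 = -1, A[0][2] + B[2][0] = -1 + 3 = 2) = -1 (attained at k = 1)
  C[0][1] = min over k of (A[0][0] + B[0][1] = 2 + 6 = 8, A[0][1] + B[1][1] = 3 + 9 = 12, A[0][2] + B[2][1] = -1 + 5 = 4) = 4 (attained at k = 2)
  C[0][2] = min over k of (A[0][0] + B[0][2] = 2 + 3 = 5, A[0][1] + B[1][2] = 3 + 1 = 4, A[0][2] + B[2][2] = -1 + 4 = 3) = 3 (attained at k = 2)
  C[1][0] = min over k of (A[1][0] + B[0][0] = -2 + 8 = 6, A[1][1] + B[1][0] = 1 + -4 = -3, A[1][2] + B[2][0] = -5 + 3 = -2) = -3 (attained at k = 1)
  C[1][1] = min over k of (A[1][0] + B[0][1] = -2 + 6 = 4, A[1][1] + B[1][1] = 1 + 9 = 10, A[1][2] + B[2][1] = -5 + 5 = 0) = 0 (attained at k = 2)
  C[1][2] = min over k of (A[1][0] + B[0][2] = -2 + 3 = 1, A[1][1] + B[1][2] = 1 + 1 = 2, A[1][2] + B[2][2] = -5 + 4 = -1) = -1 (attained at k = 2)
  C[2][0] = min over k of (A[2][0] + B[0][0] = 4 + 8 = 12, A[2][1] + B[1][0] = 10 + -4 = 6, A[2][2] + B[2][0] = 1 + 3 = 4) = 4 (attained at k = 2)
  C[2][1] = min over k of (A[2][0] + B[0][1] = 4 + 6 = 10, A[2][1] + B[1][1] = 10 + 9 = 19, A[2][2] + B[2][1] = 1 + 5 = 6) = 6 (attained at k = 2)
  C[2][2] = min over k of (A[2][0] + B[0][2] = 4 + 3 = 7, A[2][1] + B[1][2] = 10 + 1 = 11, A[2][2] + B[2][2] = 1 + 4 = 5) = 5 (attained at k = 2)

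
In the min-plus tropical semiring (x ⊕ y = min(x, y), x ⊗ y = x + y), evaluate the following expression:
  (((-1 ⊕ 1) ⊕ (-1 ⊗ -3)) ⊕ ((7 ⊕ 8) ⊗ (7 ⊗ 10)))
(((-1 ⊕ 1) ⊕ (-1 ⊗ -3)) ⊕ ((7 ⊕ 8) ⊗ (7 ⊗ 10))) = -4

Expand innermost to outermost. Recall ⊕ takes the minimum of its arguments and ⊗ takes their sum. Working out the expression (((-1 ⊕ 1) ⊕ (-1 ⊗ -3)) ⊕ ((7 ⊕ 8) ⊗ (7 ⊗ 10))) gives -4.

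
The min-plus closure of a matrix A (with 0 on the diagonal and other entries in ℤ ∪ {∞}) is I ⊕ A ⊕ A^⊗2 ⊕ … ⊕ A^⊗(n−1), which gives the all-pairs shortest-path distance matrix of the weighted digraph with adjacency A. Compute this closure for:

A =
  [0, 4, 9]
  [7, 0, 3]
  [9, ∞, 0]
Closure =
  [0, 4, 7]
  [7, 0, 3]
  [9, 13, 0]

This is the Floyd-Warshall all-pairs shortest-path computation. For each intermediate vertex k = 0, 1, …, 2, update dist[i][j] ← min(dist[i][j], dist[i][k] + dist[k][j]). The final matrix gives, for each (i, j), the minimum total weight of any directed path from i to j (possibly empty when i = j).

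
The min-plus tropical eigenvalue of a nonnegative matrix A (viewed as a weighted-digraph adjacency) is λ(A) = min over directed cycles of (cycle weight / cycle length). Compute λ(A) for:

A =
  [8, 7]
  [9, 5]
λ(A) = 5

Enumerate directed cycles and compute their means (weight / length). Sample:
  cycle 0 → 0: weight = 8, length = 1, mean = 8/1 ≈ 8.000
  cycle 1 → 1: weight = 5, length = 1, mean = 5/1 ≈ 5.000
  cycle 0 → 1 → 0: weight = 16, length = 2, mean = 16/2 ≈ 8.000
  cycle 1 → 0 → 1: weight = 16, length = 2, mean = 16/2 ≈ 8.000
Minimum mean = 5.000, attained e.g. along the cycle 1 → 1 with weight 5 and length 1. So λ(A) = 5/1 = 5.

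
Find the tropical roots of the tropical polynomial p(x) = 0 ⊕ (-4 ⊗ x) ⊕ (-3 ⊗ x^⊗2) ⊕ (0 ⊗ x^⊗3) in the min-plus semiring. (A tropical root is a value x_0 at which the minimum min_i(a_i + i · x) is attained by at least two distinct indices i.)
Roots: {-3, -1, 4}

Each tropical root is a break point of the lower envelope of the lines y = a_i + i · x (there are 4 lines, with slopes 0, 1, ..., 3). Only the lines that attain the minimum somewhere contribute to roots; other lines are dominated. Here the surviving (envelope) indices are i = 3, i = 2, i = 1, i = 0.
Intersections between consecutive envelope lines give the roots: for adjacent envelope indices i < j the intersection is x = (a_i − a_j) / (j − i). Reading off the sorted break points: {-3, -1, 4}.
Verification: at each break x_0, at least two indices attain the minimum of min_i(a_i + i · x_0).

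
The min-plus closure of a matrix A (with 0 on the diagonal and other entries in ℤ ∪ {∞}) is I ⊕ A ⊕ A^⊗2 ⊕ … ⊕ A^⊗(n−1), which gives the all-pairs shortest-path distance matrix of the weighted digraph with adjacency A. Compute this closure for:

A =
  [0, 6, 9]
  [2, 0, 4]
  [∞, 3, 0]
Closure =
  [0, 6, 9]
  [2, 0, 4]
  [5, 3, 0]

This is the Floyd-Warshall all-pairs shortest-path computation. For each intermediate vertex k = 0, 1, …, 2, update dist[i][j] ← min(dist[i][j], dist[i][k] + dist[k][j]). The final matrix gives, for each (i, j), the minimum total weight of any directed path from i to j (possibly empty when i = j).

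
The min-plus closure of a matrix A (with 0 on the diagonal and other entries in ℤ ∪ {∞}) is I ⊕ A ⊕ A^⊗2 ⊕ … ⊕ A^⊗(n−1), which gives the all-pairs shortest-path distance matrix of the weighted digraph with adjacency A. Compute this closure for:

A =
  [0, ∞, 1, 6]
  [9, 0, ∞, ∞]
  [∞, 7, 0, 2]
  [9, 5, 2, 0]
Closure =
  [0, 8, 1, 3]
  [9, 0, 10, 12]
  [11, 7, 0, 2]
  [9, 5, 2, 0]

This is the Floyd-Warshall all-pairs shortest-path computation. For each intermediate vertex k = 0, 1, …, 3, update dist[i][j] ← min(dist[i][j], dist[i][k] + dist[k][j]). The final matrix gives, for each (i, j), the minimum total weight of any directed path from i to j (possibly empty when i = j).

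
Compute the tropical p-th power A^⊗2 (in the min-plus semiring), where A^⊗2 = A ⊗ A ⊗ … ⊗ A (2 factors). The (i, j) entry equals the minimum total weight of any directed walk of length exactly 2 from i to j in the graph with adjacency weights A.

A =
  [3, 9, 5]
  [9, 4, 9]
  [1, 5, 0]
A^⊗2 =
  [6, 10, 5]
  [10, 8, 9]
  [1, 5, 0]

Each entry (A^⊗2)_ij equals the minimum over all length-2 walks i = v_0 → v_1 → … → v_2 = j of Σ_t A[v_t][v_{t+1}]. For example, for (i, j) = (0, 2) we minimise over 3 possible intermediate vertex sequences; the minimum is 5, attained along the walk 0 → 2 → 2.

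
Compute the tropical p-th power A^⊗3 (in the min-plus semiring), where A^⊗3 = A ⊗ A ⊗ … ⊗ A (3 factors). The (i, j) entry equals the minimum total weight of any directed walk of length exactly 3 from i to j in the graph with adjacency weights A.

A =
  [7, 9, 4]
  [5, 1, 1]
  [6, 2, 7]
A^⊗3 =
  [11, 7, 7]
  [7, 3, 3]
  [8, 4, 4]

Each entry (A^⊗3)_ij equals the minimum over all length-3 walks i = v_0 → v_1 → … → v_3 = j of Σ_t A[v_t][v_{t+1}]. For example, for (i, j) = (0, 2) we minimise over 9 possible intermediate vertex sequences; the minimum is 7, attained along the walk 0 → 2 → 1 → 2.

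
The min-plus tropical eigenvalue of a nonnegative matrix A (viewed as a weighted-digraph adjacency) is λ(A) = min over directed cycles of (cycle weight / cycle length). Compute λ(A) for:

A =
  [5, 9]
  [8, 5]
λ(A) = 5

Enumerate directed cycles and compute their means (weight / length). Sample:
  cycle 0 → 0: weight = 5, length = 1, mean = 5/1 ≈ 5.000
  cycle 1 → 1: weight = 5, length = 1, mean = 5/1 ≈ 5.000
  cycle 0 → 1 → 0: weight = 17, length = 2, mean = 17/2 ≈ 8.500
  cycle 1 → 0 → 1: weight = 17, length = 2, mean = 17/2 ≈ 8.500
Minimum mean = 5.000, attained e.g. along the cycle 0 → 0 with weight 5 and length 1. So λ(A) = 5/1 = 5.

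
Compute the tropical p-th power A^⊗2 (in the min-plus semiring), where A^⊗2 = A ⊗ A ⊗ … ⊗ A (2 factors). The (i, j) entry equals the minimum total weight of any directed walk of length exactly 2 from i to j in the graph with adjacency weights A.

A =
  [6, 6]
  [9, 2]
A^⊗2 =
  [12, 8]
  [11, 4]

Each entry (A^⊗2)_ij equals the minimum over all length-2 walks i = v_0 → v_1 → … → v_2 = j of Σ_t A[v_t][v_{t+1}]. For example, for (i, j) = (0, 1) we minimise over 2 possible intermediate vertex sequences; the minimum is 8, attained along the walk 0 → 1 → 1.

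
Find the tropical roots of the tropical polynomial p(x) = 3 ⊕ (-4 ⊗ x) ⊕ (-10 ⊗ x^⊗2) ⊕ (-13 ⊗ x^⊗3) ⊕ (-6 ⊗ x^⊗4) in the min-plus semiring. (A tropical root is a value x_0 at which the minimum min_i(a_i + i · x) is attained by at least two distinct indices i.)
Roots: {-7, 3, 6, 7}

Each tropical root is a break point of the lower envelope of the lines y = a_i + i · x (there are 5 lines, with slopes 0, 1, ..., 4). Only the lines that attain the minimum somewhere contribute to roots; other lines are dominated. Here the surviving (envelope) indices are i = 4, i = 3, i = 2, i = 1, i = 0.
Intersections between consecutive envelope lines give the roots: for adjacent envelope indices i < j the intersection is x = (a_i − a_j) / (j − i). Reading off the sorted break points: {-7, 3, 6, 7}.
Verification: at each break x_0, at least two indices attain the minimum of min_i(a_i + i · x_0).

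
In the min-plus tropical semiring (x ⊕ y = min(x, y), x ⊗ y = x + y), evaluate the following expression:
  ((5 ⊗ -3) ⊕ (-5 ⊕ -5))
((5 ⊗ -3) ⊕ (-5 ⊕ -5)) = -5

Expand innermost to outermost. Recall ⊕ takes the minimum of its arguments and ⊗ takes their sum. Working out the expression ((5 ⊗ -3) ⊕ (-5 ⊕ -5)) gives -5.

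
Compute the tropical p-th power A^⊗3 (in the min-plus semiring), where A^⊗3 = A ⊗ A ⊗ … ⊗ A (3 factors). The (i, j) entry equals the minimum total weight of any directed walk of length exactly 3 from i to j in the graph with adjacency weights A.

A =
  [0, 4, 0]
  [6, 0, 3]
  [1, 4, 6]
A^⊗3 =
  [0, 4, 0]
  [4, 0, 3]
  [1, 4, 1]

Each entry (A^⊗3)_ij equals the minimum over all length-3 walks i = v_0 → v_1 → … → v_3 = j of Σ_t A[v_t][v_{t+1}]. For example, for (i, j) = (0, 2) we minimise over 9 possible intermediate vertex sequences; the minimum is 0, attained along the walk 0 → 0 → 0 → 2.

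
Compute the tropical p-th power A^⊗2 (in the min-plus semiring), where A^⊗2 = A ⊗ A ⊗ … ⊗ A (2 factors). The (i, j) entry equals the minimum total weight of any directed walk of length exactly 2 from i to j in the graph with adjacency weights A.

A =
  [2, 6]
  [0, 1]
A^⊗2 =
  [4, 7]
  [1, 2]

Each entry (A^⊗2)_ij equals the minimum over all length-2 walks i = v_0 → v_1 → … → v_2 = j of Σ_t A[v_t][v_{t+1}]. For example, for (i, j) = (0, 1) we minimise over 2 possible intermediate vertex sequences; the minimum is 7, attained along the walk 0 → 1 → 1.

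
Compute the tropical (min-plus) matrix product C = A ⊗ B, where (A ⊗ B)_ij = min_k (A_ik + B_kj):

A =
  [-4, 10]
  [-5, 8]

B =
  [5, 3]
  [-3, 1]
A ⊗ B =
  [1, -1]
  [0, -2]

Apply the min-plus product entry-by-entry:
  C[0][0] = min over k of (A[0][0] + B[0][0] = -4 + 5 = 1, A[0][1] + B[1][0] = 10 + -3 = 7) = 1 (attained at k = 0)
  C[0][1] = min over k of (A[0][0] + B[0][1] = -4 + 3 = -1, A[0][1] + B[1][1] = 10 + 1 = 11) = -1 (attained at k = 0)
  C[1][0] = min over k of (A[1][0] + B[0][0] = -5 + 5 = 0, A[1][1] + B[1][0] = 8 + -3 = 5) = 0 (attained at k = 0)
  C[1][1] = min over k of (A[1][0] + B[0][1] = -5 + 3 = -2, A[1][1] + B[1][1] = 8 + 1 = 9) = -2 (attained at k = 0)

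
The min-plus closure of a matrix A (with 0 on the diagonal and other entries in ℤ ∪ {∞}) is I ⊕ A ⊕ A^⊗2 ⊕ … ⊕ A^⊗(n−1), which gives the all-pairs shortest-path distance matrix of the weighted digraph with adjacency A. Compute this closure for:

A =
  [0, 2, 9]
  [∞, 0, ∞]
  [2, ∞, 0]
Closure =
  [0, 2, 9]
  [∞, 0, ∞]
  [2, 4, 0]

This is the Floyd-Warshall all-pairs shortest-path computation. For each intermediate vertex k = 0, 1, …, 2, update dist[i][j] ← min(dist[i][j], dist[i][k] + dist[k][j]). The final matrix gives, for each (i, j), the minimum total weight of any directed path from i to j (possibly empty when i = j).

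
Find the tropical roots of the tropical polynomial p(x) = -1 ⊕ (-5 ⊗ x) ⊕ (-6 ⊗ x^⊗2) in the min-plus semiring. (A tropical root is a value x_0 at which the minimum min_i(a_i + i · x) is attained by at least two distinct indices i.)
Roots: {1, 4}

Each tropical root is a break point of the lower envelope of the lines y = a_i + i · x (there are 3 lines, with slopes 0, 1, ..., 2). Only the lines that attain the minimum somewhere contribute to roots; other lines are dominated. Here the surviving (envelope) indices are i = 2, i = 1, i = 0.
Intersections between consecutive envelope lines give the roots: for adjacent envelope indices i < j the intersection is x = (a_i − a_j) / (j − i). Reading off the sorted break points: {1, 4}.
Verification: at each break x_0, at least two indices attain the minimum of min_i(a_i + i · x_0).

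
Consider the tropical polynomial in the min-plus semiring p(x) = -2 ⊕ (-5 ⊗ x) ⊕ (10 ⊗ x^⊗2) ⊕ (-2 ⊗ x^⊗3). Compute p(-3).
p(-3) = -11

A tropical monomial a ⊗ x^⊗i evaluates to a + i · x. Evaluating each term at x = -3:
  Term 0 contributes -2 + 0 · -3 = -2
  Term 1 contributes -5 + 1 · -3 = -8
  Term 2 contributes 10 + 2 · -3 = 4
  Term 3 contributes -2 + 3 · -3 = -11
p(-3) = ⊕ of these = min[-2, -8, 4, -11] = -11.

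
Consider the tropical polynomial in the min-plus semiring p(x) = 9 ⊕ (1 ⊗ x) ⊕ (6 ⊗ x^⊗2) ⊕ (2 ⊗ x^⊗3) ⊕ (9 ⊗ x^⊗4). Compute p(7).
p(7) = 8

A tropical monomial a ⊗ x^⊗i evaluates to a + i · x. Evaluating each term at x = 7:
  Term 0 contributes 9 + 0 · 7 = 9
  Term 1 contributes 1 + 1 · 7 = 8
  Term 2 contributes 6 + 2 · 7 = 20
  Term 3 contributes 2 + 3 · 7 = 23
  Term 4 contributes 9 + 4 · 7 = 37
p(7) = ⊕ of these = min[9, 8, 20, 23, 37] = 8.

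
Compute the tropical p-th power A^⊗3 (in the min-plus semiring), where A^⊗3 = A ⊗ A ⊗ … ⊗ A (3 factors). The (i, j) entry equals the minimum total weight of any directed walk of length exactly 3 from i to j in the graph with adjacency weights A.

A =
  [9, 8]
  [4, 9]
A^⊗3 =
  [21, 20]
  [16, 21]

Each entry (A^⊗3)_ij equals the minimum over all length-3 walks i = v_0 → v_1 → … → v_3 = j of Σ_t A[v_t][v_{t+1}]. For example, for (i, j) = (0, 1) we minimise over 4 possible intermediate vertex sequences; the minimum is 20, attained along the walk 0 → 1 → 0 → 1.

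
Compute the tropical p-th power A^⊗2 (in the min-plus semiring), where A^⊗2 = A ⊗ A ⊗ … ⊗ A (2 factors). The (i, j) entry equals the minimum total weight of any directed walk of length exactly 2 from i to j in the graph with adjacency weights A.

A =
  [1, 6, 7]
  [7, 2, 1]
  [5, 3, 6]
A^⊗2 =
  [2, 7, 7]
  [6, 4, 3]
  [6, 5, 4]

Each entry (A^⊗2)_ij equals the minimum over all length-2 walks i = v_0 → v_1 → … → v_2 = j of Σ_t A[v_t][v_{t+1}]. For example, for (i, j) = (0, 2) we minimise over 3 possible intermediate vertex sequences; the minimum is 7, attained along the walk 0 → 1 → 2.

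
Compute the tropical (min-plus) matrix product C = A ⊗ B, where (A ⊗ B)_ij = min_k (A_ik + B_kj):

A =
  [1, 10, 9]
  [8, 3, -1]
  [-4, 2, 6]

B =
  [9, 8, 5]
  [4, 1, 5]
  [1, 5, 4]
A ⊗ B =
  [10, 9, 6]
  [0, 4, 3]
  [5, 3, 1]

Apply the min-plus product entry-by-entry:
  C[0][0] = min over k of (A[0][0] + B[0][0] = 1 + 9 = 10, A[0][1] + B[1][0] = 10 + 4 = 14, A[0][2] + B[2][0] = 9 + 1 = 10) = 10 (attained at k = 0)
  C[0][1] = min over k of (A[0][0] + B[0][1] = 1 + 8 = 9, A[0][1] + B[1][1] = 10 + 1 = 11, A[0][2] + B[2][1] = 9 + 5 = 14) = 9 (attained at k = 0)
  C[0][2] = min over k of (A[0][0] + B[0][2] = 1 + 5 = 6, A[0][1] + B[1][2] = 10 + 5 = 15, A[0][2] + B[2][2] = 9 + 4 = 13) = 6 (attained at k = 0)
  C[1][0] = min over k of (A[1][0] + B[0][0] = 8 + 9 = 17, A[1][1] + B[1][0] = 3 + 4 = 7, A[1][2] + B[2][0] = -1 + 1 = 0) = 0 (attained at k = 2)
  C[1][1] = min over k of (A[1][0] + B[0][1] = 8 + 8 = 16, A[1][1] + B[1][1] = 3 + 1 = 4, A[1][2] + B[2][1] = -1 + 5 = 4) = 4 (attained at k = 1)
  C[1][2] = min over k of (A[1][0] + B[0][2] = 8 + 5 = 13, A[1][1] + B[1][2] = 3 + 5 = 8, A[1][2] + B[2][2] = -1 + 4 = 3) = 3 (attained at k = 2)
  C[2][0] = min over k of (A[2][0] + B[0][0] = -4 + 9 = 5, A[2][1] + B[1][0] = 2 + 4 = 6, A[2][2] + B[2][0] = 6 + 1 = 7) = 5 (attained at k = 0)
  C[2][1] = min over k of (A[2][0] + B[0][1] = -4 + 8 = 4, A[2][1] + B[1][1] = 2 + 1 = 3, A[2][2] + B[2][1] = 6 + 5 = 11) = 3 (attained at k = 1)
  C[2][2] = min over k of (A[2][0] + B[0][2] = -4 + 5 = 1, A[2][1] + B[1][2] = 2 + 5 = 7, A[2][2] + B[2][2] = 6 + 4 = 10) = 1 (attained at k = 0)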